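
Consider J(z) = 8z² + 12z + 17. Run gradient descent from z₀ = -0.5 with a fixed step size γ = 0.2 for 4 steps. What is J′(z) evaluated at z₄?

J′(z) = 16z + 12
Step 1: J′(-0.5) = 4; z₁ = -0.5 − 0.2·4 = -1.3
Step 2: J′(-1.3) = -8.8; z₂ = -1.3 − 0.2·(-8.8) = 0.46
Step 3: J′(0.46) = 19.36; z₃ = 0.46 − 0.2·19.36 = -3.412
Step 4: J′(-3.412) = -42.592; z₄ = -3.412 − 0.2·(-42.592) = 5.1064
J′(z) at (5.1064) = 93.7024

93.7024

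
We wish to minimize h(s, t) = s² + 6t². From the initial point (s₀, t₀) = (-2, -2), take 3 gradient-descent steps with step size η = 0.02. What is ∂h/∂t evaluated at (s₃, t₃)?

-10.535424

∇h = (2s, 12t)
Step 1: at (-2, -2), ∇h = (-4, -24) → (-2, -2) − 0.02·(-4, -24) = (-1.92, -1.52)
Step 2: at (-1.92, -1.52), ∇h = (-3.84, -18.24) → (-1.92, -1.52) − 0.02·(-3.84, -18.24) = (-1.8432, -1.1552)
Step 3: at (-1.8432, -1.1552), ∇h = (-3.6864, -13.8624) → (-1.8432, -1.1552) − 0.02·(-3.6864, -13.8624) = (-1.769472, -0.877952)
∂h/∂t at (-1.769472, -0.877952) = -10.535424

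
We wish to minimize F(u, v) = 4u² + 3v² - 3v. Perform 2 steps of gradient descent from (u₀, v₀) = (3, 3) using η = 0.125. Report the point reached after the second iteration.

(0, 0.65625)

∇F = (8u, 6v - 3)
(u₁, v₁) = (3, 3) − 0.125·(24, 15) = (0, 1.125)
(u₂, v₂) = (0, 1.125) − 0.125·(0, 3.75) = (0, 0.65625)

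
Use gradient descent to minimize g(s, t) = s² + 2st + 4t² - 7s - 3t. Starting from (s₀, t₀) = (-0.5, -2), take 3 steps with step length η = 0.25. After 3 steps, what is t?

3.5

∇g = (2s + 2t - 7, 2s + 8t - 3)
(s₁, t₁) = (-0.5, -2) − 0.25·(-12, -20) = (2.5, 3)
(s₂, t₂) = (2.5, 3) − 0.25·(4, 26) = (1.5, -3.5)
(s₃, t₃) = (1.5, -3.5) − 0.25·(-11, -28) = (4.25, 3.5)
t = 3.5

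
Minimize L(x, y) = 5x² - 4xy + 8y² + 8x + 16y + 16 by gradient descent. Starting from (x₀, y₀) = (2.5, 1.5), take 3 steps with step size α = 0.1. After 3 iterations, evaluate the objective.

1.591616

∇L = (10x - 4y + 8, -4x + 16y + 16)
(x₁, y₁) = (2.5, 1.5) − 0.1·(27, 30) = (-0.2, -1.5)
(x₂, y₂) = (-0.2, -1.5) − 0.1·(12, -7.2) = (-1.4, -0.78)
(x₃, y₃) = (-1.4, -0.78) − 0.1·(-2.88, 9.12) = (-1.112, -1.692)
L(-1.112, -1.692) = 1.591616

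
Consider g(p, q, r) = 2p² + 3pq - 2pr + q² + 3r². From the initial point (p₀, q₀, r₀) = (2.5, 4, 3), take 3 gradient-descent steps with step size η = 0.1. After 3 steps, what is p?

∇g = (4p + 3q - 2r, 3p + 2q, -2p + 6r)
Step 1: at (2.5, 4, 3), ∇g = (16, 15.5, 13) → (2.5, 4, 3) − 0.1·(16, 15.5, 13) = (0.9, 2.45, 1.7)
Step 2: at (0.9, 2.45, 1.7), ∇g = (7.55, 7.6, 8.4) → (0.9, 2.45, 1.7) − 0.1·(7.55, 7.6, 8.4) = (0.145, 1.69, 0.86)
Step 3: at (0.145, 1.69, 0.86), ∇g = (3.93, 3.815, 4.87) → (0.145, 1.69, 0.86) − 0.1·(3.93, 3.815, 4.87) = (-0.248, 1.3085, 0.373)
p = -0.248

-0.248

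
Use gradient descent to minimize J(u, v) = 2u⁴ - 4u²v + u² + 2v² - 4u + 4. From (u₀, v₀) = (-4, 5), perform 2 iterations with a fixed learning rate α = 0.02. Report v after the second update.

∇J = (8u³ - 8uv + 2u - 4, -4u² + 4v)
Step 1: at (-4, 5), ∇J = (-364, -44) → (-4, 5) − 0.02·(-364, -44) = (3.28, 5.88)
Step 2: at (3.28, 5.88), ∇J = (130.569216, -19.5136) → (3.28, 5.88) − 0.02·(130.569216, -19.5136) = (0.66861568, 6.270272)
v = 6.270272

6.270272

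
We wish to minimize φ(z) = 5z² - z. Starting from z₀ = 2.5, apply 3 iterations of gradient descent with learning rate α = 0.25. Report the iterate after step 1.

φ′(z) = 10z - 1
Step 1: φ′(2.5) = 24; z₁ = 2.5 − 0.25·24 = -3.5

-3.5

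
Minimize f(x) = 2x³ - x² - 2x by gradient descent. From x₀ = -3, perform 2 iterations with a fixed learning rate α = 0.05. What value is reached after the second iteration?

-16.833

f′(x) = 6x² - 2x - 2
x₁ = -3 − 0.05·58 = -5.9
x₂ = -5.9 − 0.05·218.66 = -16.833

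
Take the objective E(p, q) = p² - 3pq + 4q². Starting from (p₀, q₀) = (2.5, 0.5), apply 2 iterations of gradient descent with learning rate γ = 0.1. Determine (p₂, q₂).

(1.975, 0.815)

∇E = (2p - 3q, -3p + 8q)
(p₁, q₁) = (2.5, 0.5) − 0.1·(3.5, -3.5) = (2.15, 0.85)
(p₂, q₂) = (2.15, 0.85) − 0.1·(1.75, 0.35) = (1.975, 0.815)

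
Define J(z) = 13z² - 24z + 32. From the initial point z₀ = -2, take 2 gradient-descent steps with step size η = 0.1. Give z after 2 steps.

-6.56

J′(z) = 26z - 24
Step 1: J′(-2) = -76; z₁ = -2 − 0.1·(-76) = 5.6
Step 2: J′(5.6) = 121.6; z₂ = 5.6 − 0.1·121.6 = -6.56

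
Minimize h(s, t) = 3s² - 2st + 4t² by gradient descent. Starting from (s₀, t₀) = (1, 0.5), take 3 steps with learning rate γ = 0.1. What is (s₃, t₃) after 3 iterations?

∇h = (6s - 2t, -2s + 8t)
(s₁, t₁) = (1, 0.5) − 0.1·(5, 2) = (0.5, 0.3)
(s₂, t₂) = (0.5, 0.3) − 0.1·(2.4, 1.4) = (0.26, 0.16)
(s₃, t₃) = (0.26, 0.16) − 0.1·(1.24, 0.76) = (0.136, 0.084)

(0.136, 0.084)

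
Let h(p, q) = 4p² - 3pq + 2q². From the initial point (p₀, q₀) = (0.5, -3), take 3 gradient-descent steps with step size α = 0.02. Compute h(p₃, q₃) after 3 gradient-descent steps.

9.778217612832

∇h = (8p - 3q, -3p + 4q)
(p₁, q₁) = (0.5, -3) − 0.02·(13, -13.5) = (0.24, -2.73)
(p₂, q₂) = (0.24, -2.73) − 0.02·(10.11, -11.64) = (0.0378, -2.4972)
(p₃, q₃) = (0.0378, -2.4972) − 0.02·(7.794, -10.1022) = (-0.11808, -2.295156)
h(-0.11808, -2.295156) = 9.778217612832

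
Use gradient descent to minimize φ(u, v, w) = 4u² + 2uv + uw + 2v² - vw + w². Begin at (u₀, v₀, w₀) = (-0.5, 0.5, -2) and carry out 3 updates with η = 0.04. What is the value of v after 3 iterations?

∇φ = (8u + 2v + w, 2u + 4v - w, u - v + 2w)
Step 1: at (-0.5, 0.5, -2), ∇φ = (-5, 3, -5) → (-0.5, 0.5, -2) − 0.04·(-5, 3, -5) = (-0.3, 0.38, -1.8)
Step 2: at (-0.3, 0.38, -1.8), ∇φ = (-3.44, 2.72, -4.28) → (-0.3, 0.38, -1.8) − 0.04·(-3.44, 2.72, -4.28) = (-0.1624, 0.2712, -1.6288)
Step 3: at (-0.1624, 0.2712, -1.6288), ∇φ = (-2.3856, 2.3888, -3.6912) → (-0.1624, 0.2712, -1.6288) − 0.04·(-2.3856, 2.3888, -3.6912) = (-0.066976, 0.175648, -1.481152)
v = 0.175648

0.175648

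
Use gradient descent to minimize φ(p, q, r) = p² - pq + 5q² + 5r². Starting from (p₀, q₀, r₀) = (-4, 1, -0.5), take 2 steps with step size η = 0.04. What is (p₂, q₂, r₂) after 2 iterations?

(-3.3312, 0.1184, -0.18)

∇φ = (2p - q, -p + 10q, 10r)
(p₁, q₁, r₁) = (-4, 1, -0.5) − 0.04·(-9, 14, -5) = (-3.64, 0.44, -0.3)
(p₂, q₂, r₂) = (-3.64, 0.44, -0.3) − 0.04·(-7.72, 8.04, -3) = (-3.3312, 0.1184, -0.18)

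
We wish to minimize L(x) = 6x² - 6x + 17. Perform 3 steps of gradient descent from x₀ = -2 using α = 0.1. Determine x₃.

0.52

L′(x) = 12x - 6
x₁ = -2 − 0.1·(-30) = 1
x₂ = 1 − 0.1·6 = 0.4
x₃ = 0.4 − 0.1·(-1.2) = 0.52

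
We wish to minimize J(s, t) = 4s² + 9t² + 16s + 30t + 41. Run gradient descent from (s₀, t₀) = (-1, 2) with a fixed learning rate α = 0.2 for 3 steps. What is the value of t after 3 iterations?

∇J = (8s + 16, 18t + 30)
(s₁, t₁) = (-1, 2) − 0.2·(8, 66) = (-2.6, -11.2)
(s₂, t₂) = (-2.6, -11.2) − 0.2·(-4.8, -171.6) = (-1.64, 23.12)
(s₃, t₃) = (-1.64, 23.12) − 0.2·(2.88, 446.16) = (-2.216, -66.112)
t = -66.112

-66.112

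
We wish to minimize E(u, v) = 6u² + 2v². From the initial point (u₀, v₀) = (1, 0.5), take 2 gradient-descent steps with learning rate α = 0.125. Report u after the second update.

0.25

∇E = (12u, 4v)
Step 1: at (1, 0.5), ∇E = (12, 2) → (1, 0.5) − 0.125·(12, 2) = (-0.5, 0.25)
Step 2: at (-0.5, 0.25), ∇E = (-6, 1) → (-0.5, 0.25) − 0.125·(-6, 1) = (0.25, 0.125)
u = 0.25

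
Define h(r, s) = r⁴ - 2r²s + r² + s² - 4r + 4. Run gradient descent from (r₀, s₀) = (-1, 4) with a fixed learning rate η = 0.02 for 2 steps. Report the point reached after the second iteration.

(-1.23045376, 3.774976)

∇h = (4r³ - 4rs + 2r - 4, -2r² + 2s)
(r₁, s₁) = (-1, 4) − 0.02·(6, 6) = (-1.12, 3.88)
(r₂, s₂) = (-1.12, 3.88) − 0.02·(5.522688, 5.2512) = (-1.23045376, 3.774976)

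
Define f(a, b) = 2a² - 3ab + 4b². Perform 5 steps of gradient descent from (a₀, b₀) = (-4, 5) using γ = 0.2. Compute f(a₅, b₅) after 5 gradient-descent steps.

∇f = (4a - 3b, -3a + 8b)
(a₁, b₁) = (-4, 5) − 0.2·(-31, 52) = (2.2, -5.4)
(a₂, b₂) = (2.2, -5.4) − 0.2·(25, -49.8) = (-2.8, 4.56)
(a₃, b₃) = (-2.8, 4.56) − 0.2·(-24.88, 44.88) = (2.176, -4.416)
(a₄, b₄) = (2.176, -4.416) − 0.2·(21.952, -41.856) = (-2.2144, 3.9552)
(a₅, b₅) = (-2.2144, 3.9552) − 0.2·(-20.7232, 38.2848) = (1.93024, -3.70176)
f(1.93024, -3.70176) = 83.6996169728

83.6996169728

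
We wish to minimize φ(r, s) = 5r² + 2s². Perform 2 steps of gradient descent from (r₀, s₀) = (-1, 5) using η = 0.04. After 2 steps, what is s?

3.528

∇φ = (10r, 4s)
(r₁, s₁) = (-1, 5) − 0.04·(-10, 20) = (-0.6, 4.2)
(r₂, s₂) = (-0.6, 4.2) − 0.04·(-6, 16.8) = (-0.36, 3.528)
s = 3.528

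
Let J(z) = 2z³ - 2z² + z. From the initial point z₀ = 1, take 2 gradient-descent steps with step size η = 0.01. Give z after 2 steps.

J′(z) = 6z² - 4z + 1
z₁ = 1 − 0.01·3 = 0.97
z₂ = 0.97 − 0.01·2.7654 = 0.942346

0.942346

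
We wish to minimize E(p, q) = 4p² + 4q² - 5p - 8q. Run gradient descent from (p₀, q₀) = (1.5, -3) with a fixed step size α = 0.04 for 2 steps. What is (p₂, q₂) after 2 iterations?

(1.0296, -0.8496)

∇E = (8p - 5, 8q - 8)
(p₁, q₁) = (1.5, -3) − 0.04·(7, -32) = (1.22, -1.72)
(p₂, q₂) = (1.22, -1.72) − 0.04·(4.76, -21.76) = (1.0296, -0.8496)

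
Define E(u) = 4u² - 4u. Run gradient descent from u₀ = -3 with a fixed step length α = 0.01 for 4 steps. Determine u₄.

-2.00737536

E′(u) = 8u - 4
Step 1: E′(-3) = -28; u₁ = -3 − 0.01·(-28) = -2.72
Step 2: E′(-2.72) = -25.76; u₂ = -2.72 − 0.01·(-25.76) = -2.4624
Step 3: E′(-2.4624) = -23.6992; u₃ = -2.4624 − 0.01·(-23.6992) = -2.225408
Step 4: E′(-2.225408) = -21.803264; u₄ = -2.225408 − 0.01·(-21.803264) = -2.00737536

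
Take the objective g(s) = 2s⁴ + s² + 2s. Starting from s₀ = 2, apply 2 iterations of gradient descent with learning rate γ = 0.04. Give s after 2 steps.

g′(s) = 8s³ + 2s + 2
Step 1: g′(2) = 70; s₁ = 2 − 0.04·70 = -0.8
Step 2: g′(-0.8) = -3.696; s₂ = -0.8 − 0.04·(-3.696) = -0.65216

-0.65216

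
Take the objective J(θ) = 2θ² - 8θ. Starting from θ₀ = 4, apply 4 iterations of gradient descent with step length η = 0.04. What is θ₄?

2.99574272

J′(θ) = 4θ - 8
θ₁ = 4 − 0.04·8 = 3.68
θ₂ = 3.68 − 0.04·6.72 = 3.4112
θ₃ = 3.4112 − 0.04·5.6448 = 3.185408
θ₄ = 3.185408 − 0.04·4.741632 = 2.99574272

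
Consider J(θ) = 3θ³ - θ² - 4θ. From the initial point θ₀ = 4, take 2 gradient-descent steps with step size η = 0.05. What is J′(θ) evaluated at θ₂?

J′(θ) = 9θ² - 2θ - 4
Step 1: J′(4) = 132; θ₁ = 4 − 0.05·132 = -2.6
Step 2: J′(-2.6) = 62.04; θ₂ = -2.6 − 0.05·62.04 = -5.702
J′(θ) at (-5.702) = 300.019236

300.019236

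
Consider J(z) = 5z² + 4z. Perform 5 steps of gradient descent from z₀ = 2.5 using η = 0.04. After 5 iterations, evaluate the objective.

J′(z) = 10z + 4
z₁ = 2.5 − 0.04·29 = 1.34
z₂ = 1.34 − 0.04·17.4 = 0.644
z₃ = 0.644 − 0.04·10.44 = 0.2264
z₄ = 0.2264 − 0.04·6.264 = -0.02416
z₅ = -0.02416 − 0.04·3.7584 = -0.174496
J(-0.174496) = -0.54573972992

-0.54573972992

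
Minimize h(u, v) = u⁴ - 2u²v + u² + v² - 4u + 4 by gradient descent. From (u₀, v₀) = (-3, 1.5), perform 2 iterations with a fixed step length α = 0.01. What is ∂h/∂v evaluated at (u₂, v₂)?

-2.605648

∇h = (4u³ - 4uv + 2u - 4, -2u² + 2v)
(u₁, v₁) = (-3, 1.5) − 0.01·(-100, -15) = (-2, 1.65)
(u₂, v₂) = (-2, 1.65) − 0.01·(-26.8, -4.7) = (-1.732, 1.697)
∂h/∂v at (-1.732, 1.697) = -2.605648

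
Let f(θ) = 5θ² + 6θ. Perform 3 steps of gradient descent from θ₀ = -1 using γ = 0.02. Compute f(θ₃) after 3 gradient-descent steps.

-1.5902848

f′(θ) = 10θ + 6
θ₁ = -1 − 0.02·(-4) = -0.92
θ₂ = -0.92 − 0.02·(-3.2) = -0.856
θ₃ = -0.856 − 0.02·(-2.56) = -0.8048
f(-0.8048) = -1.5902848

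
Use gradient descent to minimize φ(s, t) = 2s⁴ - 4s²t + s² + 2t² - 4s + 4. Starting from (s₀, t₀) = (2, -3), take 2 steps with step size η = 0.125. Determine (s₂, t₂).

∇φ = (8s³ - 8st + 2s - 4, -4s² + 4t)
Step 1: at (2, -3), ∇φ = (112, -28) → (2, -3) − 0.125·(112, -28) = (-12, 0.5)
Step 2: at (-12, 0.5), ∇φ = (-13804, -574) → (-12, 0.5) − 0.125·(-13804, -574) = (1713.5, 72.25)

(1713.5, 72.25)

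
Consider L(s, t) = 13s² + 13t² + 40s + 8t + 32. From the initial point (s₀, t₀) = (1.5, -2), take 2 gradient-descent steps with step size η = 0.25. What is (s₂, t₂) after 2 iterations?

∇L = (26s + 40, 26t + 8)
(s₁, t₁) = (1.5, -2) − 0.25·(79, -44) = (-18.25, 9)
(s₂, t₂) = (-18.25, 9) − 0.25·(-434.5, 242) = (90.375, -51.5)

(90.375, -51.5)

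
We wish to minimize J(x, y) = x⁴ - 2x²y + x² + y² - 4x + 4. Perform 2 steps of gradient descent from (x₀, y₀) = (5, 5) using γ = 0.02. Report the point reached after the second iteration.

∇J = (4x³ - 4xy + 2x - 4, -2x² + 2y)
Step 1: at (5, 5), ∇J = (406, -40) → (5, 5) − 0.02·(406, -40) = (-3.12, 5.8)
Step 2: at (-3.12, 5.8), ∇J = (-59.341312, -7.8688) → (-3.12, 5.8) − 0.02·(-59.341312, -7.8688) = (-1.93317376, 5.957376)

(-1.93317376, 5.957376)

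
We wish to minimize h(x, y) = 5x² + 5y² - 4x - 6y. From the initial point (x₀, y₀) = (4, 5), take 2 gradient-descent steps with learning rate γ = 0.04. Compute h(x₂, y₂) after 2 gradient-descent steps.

∇h = (10x - 4, 10y - 6)
(x₁, y₁) = (4, 5) − 0.04·(36, 44) = (2.56, 3.24)
(x₂, y₂) = (2.56, 3.24) − 0.04·(21.6, 26.4) = (1.696, 2.184)
h(1.696, 2.184) = 18.34336

18.34336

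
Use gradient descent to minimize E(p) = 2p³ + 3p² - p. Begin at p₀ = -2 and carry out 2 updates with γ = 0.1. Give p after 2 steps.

-6.906

E′(p) = 6p² + 6p - 1
Step 1: E′(-2) = 11; p₁ = -2 − 0.1·11 = -3.1
Step 2: E′(-3.1) = 38.06; p₂ = -3.1 − 0.1·38.06 = -6.906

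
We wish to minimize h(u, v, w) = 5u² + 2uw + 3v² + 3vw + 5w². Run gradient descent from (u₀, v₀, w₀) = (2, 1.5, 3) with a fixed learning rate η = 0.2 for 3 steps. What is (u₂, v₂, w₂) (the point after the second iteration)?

∇h = (10u + 2w, 6v + 3w, 2u + 3v + 10w)
(u₁, v₁, w₁) = (2, 1.5, 3) − 0.2·(26, 18, 38.5) = (-3.2, -2.1, -4.7)
(u₂, v₂, w₂) = (-3.2, -2.1, -4.7) − 0.2·(-41.4, -26.7, -59.7) = (5.08, 3.24, 7.24)

(5.08, 3.24, 7.24)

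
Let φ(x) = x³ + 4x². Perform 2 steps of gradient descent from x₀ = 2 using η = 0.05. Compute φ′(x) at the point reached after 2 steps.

φ′(x) = 3x² + 8x
x₁ = 2 − 0.05·28 = 0.6
x₂ = 0.6 − 0.05·5.88 = 0.306
φ′(x) at (0.306) = 2.728908

2.728908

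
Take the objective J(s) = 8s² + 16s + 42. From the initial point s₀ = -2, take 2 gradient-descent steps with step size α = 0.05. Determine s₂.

-1.04

J′(s) = 16s + 16
Step 1: J′(-2) = -16; s₁ = -2 − 0.05·(-16) = -1.2
Step 2: J′(-1.2) = -3.2; s₂ = -1.2 − 0.05·(-3.2) = -1.04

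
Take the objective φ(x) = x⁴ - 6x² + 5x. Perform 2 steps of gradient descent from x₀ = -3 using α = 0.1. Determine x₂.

φ′(x) = 4x³ - 12x + 5
Step 1: φ′(-3) = -67; x₁ = -3 − 0.1·(-67) = 3.7
Step 2: φ′(3.7) = 163.212; x₂ = 3.7 − 0.1·163.212 = -12.6212

-12.6212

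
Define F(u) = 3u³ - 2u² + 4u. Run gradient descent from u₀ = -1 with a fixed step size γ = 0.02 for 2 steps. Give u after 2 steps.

F′(u) = 9u² - 4u + 4
Step 1: F′(-1) = 17; u₁ = -1 − 0.02·17 = -1.34
Step 2: F′(-1.34) = 25.5204; u₂ = -1.34 − 0.02·25.5204 = -1.850408

-1.850408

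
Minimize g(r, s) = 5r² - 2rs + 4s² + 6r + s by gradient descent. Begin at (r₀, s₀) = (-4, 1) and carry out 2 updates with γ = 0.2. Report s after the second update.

2.52

∇g = (10r - 2s + 6, -2r + 8s + 1)
(r₁, s₁) = (-4, 1) − 0.2·(-36, 17) = (3.2, -2.4)
(r₂, s₂) = (3.2, -2.4) − 0.2·(42.8, -24.6) = (-5.36, 2.52)
s = 2.52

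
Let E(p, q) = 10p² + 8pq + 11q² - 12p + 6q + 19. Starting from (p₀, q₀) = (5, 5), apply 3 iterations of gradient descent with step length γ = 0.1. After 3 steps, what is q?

∇E = (20p + 8q - 12, 8p + 22q + 6)
Step 1: at (5, 5), ∇E = (128, 156) → (5, 5) − 0.1·(128, 156) = (-7.8, -10.6)
Step 2: at (-7.8, -10.6), ∇E = (-252.8, -289.6) → (-7.8, -10.6) − 0.1·(-252.8, -289.6) = (17.48, 18.36)
Step 3: at (17.48, 18.36), ∇E = (484.48, 549.76) → (17.48, 18.36) − 0.1·(484.48, 549.76) = (-30.968, -36.616)
q = -36.616

-36.616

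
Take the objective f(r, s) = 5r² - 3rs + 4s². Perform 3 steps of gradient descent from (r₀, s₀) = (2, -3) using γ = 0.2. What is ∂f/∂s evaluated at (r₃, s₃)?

70.608

∇f = (10r - 3s, -3r + 8s)
Step 1: at (2, -3), ∇f = (29, -30) → (2, -3) − 0.2·(29, -30) = (-3.8, 3)
Step 2: at (-3.8, 3), ∇f = (-47, 35.4) → (-3.8, 3) − 0.2·(-47, 35.4) = (5.6, -4.08)
Step 3: at (5.6, -4.08), ∇f = (68.24, -49.44) → (5.6, -4.08) − 0.2·(68.24, -49.44) = (-8.048, 5.808)
∂f/∂s at (-8.048, 5.808) = 70.608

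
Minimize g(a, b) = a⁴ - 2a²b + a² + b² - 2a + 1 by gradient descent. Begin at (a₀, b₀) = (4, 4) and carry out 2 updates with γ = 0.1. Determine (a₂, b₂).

∇g = (4a³ - 4ab + 2a - 2, -2a² + 2b)
Step 1: at (4, 4), ∇g = (198, -24) → (4, 4) − 0.1·(198, -24) = (-15.8, 6.4)
Step 2: at (-15.8, 6.4), ∇g = (-15406.368, -486.48) → (-15.8, 6.4) − 0.1·(-15406.368, -486.48) = (1524.8368, 55.048)

(1524.8368, 55.048)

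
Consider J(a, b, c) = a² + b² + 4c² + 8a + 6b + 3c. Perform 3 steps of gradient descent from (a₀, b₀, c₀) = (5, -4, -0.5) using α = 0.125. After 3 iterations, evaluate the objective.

∇J = (2a + 8, 2b + 6, 8c + 3)
Step 1: at (5, -4, -0.5), ∇J = (18, -2, -1) → (5, -4, -0.5) − 0.125·(18, -2, -1) = (2.75, -3.75, -0.375)
Step 2: at (2.75, -3.75, -0.375), ∇J = (13.5, -1.5, 0) → (2.75, -3.75, -0.375) − 0.125·(13.5, -1.5, 0) = (1.0625, -3.5625, -0.375)
Step 3: at (1.0625, -3.5625, -0.375), ∇J = (10.125, -1.125, 0) → (1.0625, -3.5625, -0.375) − 0.125·(10.125, -1.125, 0) = (-0.203125, -3.421875, -0.375)
J(-0.203125, -3.421875, -0.375) = -10.96826171875

-10.96826171875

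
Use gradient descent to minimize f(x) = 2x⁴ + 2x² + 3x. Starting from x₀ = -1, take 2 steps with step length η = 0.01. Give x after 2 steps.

f′(x) = 8x³ + 4x + 3
Step 1: f′(-1) = -9; x₁ = -1 − 0.01·(-9) = -0.91
Step 2: f′(-0.91) = -6.668568; x₂ = -0.91 − 0.01·(-6.668568) = -0.84331432

-0.84331432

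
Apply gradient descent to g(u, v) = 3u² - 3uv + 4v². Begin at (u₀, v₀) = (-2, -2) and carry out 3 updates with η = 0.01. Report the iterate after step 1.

(-1.94, -1.9)

∇g = (6u - 3v, -3u + 8v)
Step 1: at (-2, -2), ∇g = (-6, -10) → (-2, -2) − 0.01·(-6, -10) = (-1.94, -1.9)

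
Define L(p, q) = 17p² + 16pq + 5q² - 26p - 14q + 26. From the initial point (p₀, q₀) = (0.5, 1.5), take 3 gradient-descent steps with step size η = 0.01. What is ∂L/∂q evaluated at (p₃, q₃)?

∇L = (34p + 16q - 26, 16p + 10q - 14)
(p₁, q₁) = (0.5, 1.5) − 0.01·(15, 9) = (0.35, 1.41)
(p₂, q₂) = (0.35, 1.41) − 0.01·(8.46, 5.7) = (0.2654, 1.353)
(p₃, q₃) = (0.2654, 1.353) − 0.01·(4.6716, 3.7764) = (0.218684, 1.315236)
∂L/∂q at (0.218684, 1.315236) = 2.651304

2.651304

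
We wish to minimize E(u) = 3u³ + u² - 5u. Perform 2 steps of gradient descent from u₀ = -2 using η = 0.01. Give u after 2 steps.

-2.638361

E′(u) = 9u² + 2u - 5
Step 1: E′(-2) = 27; u₁ = -2 − 0.01·27 = -2.27
Step 2: E′(-2.27) = 36.8361; u₂ = -2.27 − 0.01·36.8361 = -2.638361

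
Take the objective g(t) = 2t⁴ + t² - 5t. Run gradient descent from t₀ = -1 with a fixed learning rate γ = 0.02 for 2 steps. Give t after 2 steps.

-0.51712

g′(t) = 8t³ + 2t - 5
t₁ = -1 − 0.02·(-15) = -0.7
t₂ = -0.7 − 0.02·(-9.144) = -0.51712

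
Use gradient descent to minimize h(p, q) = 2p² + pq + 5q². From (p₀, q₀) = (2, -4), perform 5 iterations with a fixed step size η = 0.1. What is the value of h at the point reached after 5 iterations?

∇h = (4p + q, p + 10q)
Step 1: at (2, -4), ∇h = (4, -38) → (2, -4) − 0.1·(4, -38) = (1.6, -0.2)
Step 2: at (1.6, -0.2), ∇h = (6.2, -0.4) → (1.6, -0.2) − 0.1·(6.2, -0.4) = (0.98, -0.16)
Step 3: at (0.98, -0.16), ∇h = (3.76, -0.62) → (0.98, -0.16) − 0.1·(3.76, -0.62) = (0.604, -0.098)
Step 4: at (0.604, -0.098), ∇h = (2.318, -0.376) → (0.604, -0.098) − 0.1·(2.318, -0.376) = (0.3722, -0.0604)
Step 5: at (0.3722, -0.0604), ∇h = (1.4284, -0.2318) → (0.3722, -0.0604) − 0.1·(1.4284, -0.2318) = (0.22936, -0.03722)
h(0.22936, -0.03722) = 0.103601882

0.103601882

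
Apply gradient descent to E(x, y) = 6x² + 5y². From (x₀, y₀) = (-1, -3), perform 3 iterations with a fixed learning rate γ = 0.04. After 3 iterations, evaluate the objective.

∇E = (12x, 10y)
(x₁, y₁) = (-1, -3) − 0.04·(-12, -30) = (-0.52, -1.8)
(x₂, y₂) = (-0.52, -1.8) − 0.04·(-6.24, -18) = (-0.2704, -1.08)
(x₃, y₃) = (-0.2704, -1.08) − 0.04·(-3.2448, -10.8) = (-0.140608, -0.648)
E(-0.140608, -0.648) = 2.218143657984

2.218143657984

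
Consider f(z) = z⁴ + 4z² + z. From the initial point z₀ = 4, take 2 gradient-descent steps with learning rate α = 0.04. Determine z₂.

f′(z) = 4z³ + 8z + 1
Step 1: f′(4) = 289; z₁ = 4 − 0.04·289 = -7.56
Step 2: f′(-7.56) = -1787.804864; z₂ = -7.56 − 0.04·(-1787.804864) = 63.95219456

63.95219456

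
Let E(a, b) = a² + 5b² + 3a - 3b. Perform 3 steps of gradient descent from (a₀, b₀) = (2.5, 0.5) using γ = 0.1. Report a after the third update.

0.548

∇E = (2a + 3, 10b - 3)
Step 1: at (2.5, 0.5), ∇E = (8, 2) → (2.5, 0.5) − 0.1·(8, 2) = (1.7, 0.3)
Step 2: at (1.7, 0.3), ∇E = (6.4, 0) → (1.7, 0.3) − 0.1·(6.4, 0) = (1.06, 0.3)
Step 3: at (1.06, 0.3), ∇E = (5.12, 0) → (1.06, 0.3) − 0.1·(5.12, 0) = (0.548, 0.3)
a = 0.548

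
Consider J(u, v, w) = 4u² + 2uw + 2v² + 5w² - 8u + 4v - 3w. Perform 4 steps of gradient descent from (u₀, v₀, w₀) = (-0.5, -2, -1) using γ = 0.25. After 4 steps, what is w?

∇J = (8u + 2w - 8, 4v + 4, 2u + 10w - 3)
(u₁, v₁, w₁) = (-0.5, -2, -1) − 0.25·(-14, -4, -14) = (3, -1, 2.5)
(u₂, v₂, w₂) = (3, -1, 2.5) − 0.25·(21, 0, 28) = (-2.25, -1, -4.5)
(u₃, v₃, w₃) = (-2.25, -1, -4.5) − 0.25·(-35, 0, -52.5) = (6.5, -1, 8.625)
(u₄, v₄, w₄) = (6.5, -1, 8.625) − 0.25·(61.25, 0, 96.25) = (-8.8125, -1, -15.4375)
w = -15.4375

-15.4375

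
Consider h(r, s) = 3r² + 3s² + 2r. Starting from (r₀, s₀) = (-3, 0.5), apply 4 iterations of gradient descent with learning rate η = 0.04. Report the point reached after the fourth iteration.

(-1.22299136, 0.16681088)

∇h = (6r + 2, 6s)
Step 1: at (-3, 0.5), ∇h = (-16, 3) → (-3, 0.5) − 0.04·(-16, 3) = (-2.36, 0.38)
Step 2: at (-2.36, 0.38), ∇h = (-12.16, 2.28) → (-2.36, 0.38) − 0.04·(-12.16, 2.28) = (-1.8736, 0.2888)
Step 3: at (-1.8736, 0.2888), ∇h = (-9.2416, 1.7328) → (-1.8736, 0.2888) − 0.04·(-9.2416, 1.7328) = (-1.503936, 0.219488)
Step 4: at (-1.503936, 0.219488), ∇h = (-7.023616, 1.316928) → (-1.503936, 0.219488) − 0.04·(-7.023616, 1.316928) = (-1.22299136, 0.16681088)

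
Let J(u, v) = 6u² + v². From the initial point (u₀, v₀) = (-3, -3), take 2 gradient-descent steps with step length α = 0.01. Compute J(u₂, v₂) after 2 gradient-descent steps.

40.68486288

∇J = (12u, 2v)
(u₁, v₁) = (-3, -3) − 0.01·(-36, -6) = (-2.64, -2.94)
(u₂, v₂) = (-2.64, -2.94) − 0.01·(-31.68, -5.88) = (-2.3232, -2.8812)
J(-2.3232, -2.8812) = 40.68486288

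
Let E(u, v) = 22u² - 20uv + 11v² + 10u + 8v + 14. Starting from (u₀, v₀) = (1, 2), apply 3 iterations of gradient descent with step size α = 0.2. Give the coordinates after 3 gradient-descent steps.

∇E = (44u - 20v + 10, -20u + 22v + 8)
Step 1: at (1, 2), ∇E = (14, 32) → (1, 2) − 0.2·(14, 32) = (-1.8, -4.4)
Step 2: at (-1.8, -4.4), ∇E = (18.8, -52.8) → (-1.8, -4.4) − 0.2·(18.8, -52.8) = (-5.56, 6.16)
Step 3: at (-5.56, 6.16), ∇E = (-357.84, 254.72) → (-5.56, 6.16) − 0.2·(-357.84, 254.72) = (66.008, -44.784)

(66.008, -44.784)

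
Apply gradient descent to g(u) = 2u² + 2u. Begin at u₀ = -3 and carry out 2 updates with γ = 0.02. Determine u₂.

-2.616

g′(u) = 4u + 2
Step 1: g′(-3) = -10; u₁ = -3 − 0.02·(-10) = -2.8
Step 2: g′(-2.8) = -9.2; u₂ = -2.8 − 0.02·(-9.2) = -2.616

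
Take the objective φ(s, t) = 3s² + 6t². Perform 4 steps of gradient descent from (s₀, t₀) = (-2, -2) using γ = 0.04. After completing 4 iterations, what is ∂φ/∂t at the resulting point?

-1.75478784

∇φ = (6s, 12t)
Step 1: at (-2, -2), ∇φ = (-12, -24) → (-2, -2) − 0.04·(-12, -24) = (-1.52, -1.04)
Step 2: at (-1.52, -1.04), ∇φ = (-9.12, -12.48) → (-1.52, -1.04) − 0.04·(-9.12, -12.48) = (-1.1552, -0.5408)
Step 3: at (-1.1552, -0.5408), ∇φ = (-6.9312, -6.4896) → (-1.1552, -0.5408) − 0.04·(-6.9312, -6.4896) = (-0.877952, -0.281216)
Step 4: at (-0.877952, -0.281216), ∇φ = (-5.267712, -3.374592) → (-0.877952, -0.281216) − 0.04·(-5.267712, -3.374592) = (-0.66724352, -0.14623232)
∂φ/∂t at (-0.66724352, -0.14623232) = -1.75478784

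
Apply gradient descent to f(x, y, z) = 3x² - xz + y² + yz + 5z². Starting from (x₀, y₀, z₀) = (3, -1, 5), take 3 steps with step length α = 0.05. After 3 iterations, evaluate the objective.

8.42987575

∇f = (6x - z, 2y + z, -x + y + 10z)
Step 1: at (3, -1, 5), ∇f = (13, 3, 46) → (3, -1, 5) − 0.05·(13, 3, 46) = (2.35, -1.15, 2.7)
Step 2: at (2.35, -1.15, 2.7), ∇f = (11.4, 0.4, 23.5) → (2.35, -1.15, 2.7) − 0.05·(11.4, 0.4, 23.5) = (1.78, -1.17, 1.525)
Step 3: at (1.78, -1.17, 1.525), ∇f = (9.155, -0.815, 12.3) → (1.78, -1.17, 1.525) − 0.05·(9.155, -0.815, 12.3) = (1.32225, -1.12925, 0.91)
f(1.32225, -1.12925, 0.91) = 8.42987575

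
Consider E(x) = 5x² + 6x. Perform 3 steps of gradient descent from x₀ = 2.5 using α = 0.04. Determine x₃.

0.0696

E′(x) = 10x + 6
x₁ = 2.5 − 0.04·31 = 1.26
x₂ = 1.26 − 0.04·18.6 = 0.516
x₃ = 0.516 − 0.04·11.16 = 0.0696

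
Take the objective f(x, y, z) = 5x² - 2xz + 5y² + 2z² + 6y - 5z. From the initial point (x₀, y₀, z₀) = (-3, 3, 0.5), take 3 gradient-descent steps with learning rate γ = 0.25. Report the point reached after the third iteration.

(12.6875, -12.75, -2.375)

∇f = (10x - 2z, 10y + 6, -2x + 4z - 5)
Step 1: at (-3, 3, 0.5), ∇f = (-31, 36, 3) → (-3, 3, 0.5) − 0.25·(-31, 36, 3) = (4.75, -6, -0.25)
Step 2: at (4.75, -6, -0.25), ∇f = (48, -54, -15.5) → (4.75, -6, -0.25) − 0.25·(48, -54, -15.5) = (-7.25, 7.5, 3.625)
Step 3: at (-7.25, 7.5, 3.625), ∇f = (-79.75, 81, 24) → (-7.25, 7.5, 3.625) − 0.25·(-79.75, 81, 24) = (12.6875, -12.75, -2.375)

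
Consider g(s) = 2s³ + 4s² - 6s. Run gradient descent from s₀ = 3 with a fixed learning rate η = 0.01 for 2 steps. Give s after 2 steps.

g′(s) = 6s² + 8s - 6
s₁ = 3 − 0.01·72 = 2.28
s₂ = 2.28 − 0.01·43.4304 = 1.845696

1.845696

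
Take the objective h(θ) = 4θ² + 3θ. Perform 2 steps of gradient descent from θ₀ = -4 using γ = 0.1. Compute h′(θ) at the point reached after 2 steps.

-1.16

h′(θ) = 8θ + 3
θ₁ = -4 − 0.1·(-29) = -1.1
θ₂ = -1.1 − 0.1·(-5.8) = -0.52
h′(θ) at (-0.52) = -1.16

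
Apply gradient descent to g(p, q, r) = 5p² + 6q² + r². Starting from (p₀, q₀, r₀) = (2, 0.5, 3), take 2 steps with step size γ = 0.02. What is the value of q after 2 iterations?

∇g = (10p, 12q, 2r)
Step 1: at (2, 0.5, 3), ∇g = (20, 6, 6) → (2, 0.5, 3) − 0.02·(20, 6, 6) = (1.6, 0.38, 2.88)
Step 2: at (1.6, 0.38, 2.88), ∇g = (16, 4.56, 5.76) → (1.6, 0.38, 2.88) − 0.02·(16, 4.56, 5.76) = (1.28, 0.2888, 2.7648)
q = 0.2888

0.2888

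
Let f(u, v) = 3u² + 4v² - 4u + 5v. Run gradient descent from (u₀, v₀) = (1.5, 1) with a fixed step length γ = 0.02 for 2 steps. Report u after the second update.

1.312

∇f = (6u - 4, 8v + 5)
Step 1: at (1.5, 1), ∇f = (5, 13) → (1.5, 1) − 0.02·(5, 13) = (1.4, 0.74)
Step 2: at (1.4, 0.74), ∇f = (4.4, 10.92) → (1.4, 0.74) − 0.02·(4.4, 10.92) = (1.312, 0.5216)
u = 1.312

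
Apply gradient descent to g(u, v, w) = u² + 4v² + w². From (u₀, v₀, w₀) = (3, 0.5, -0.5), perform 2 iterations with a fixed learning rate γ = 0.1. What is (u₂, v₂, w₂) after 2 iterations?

∇g = (2u, 8v, 2w)
(u₁, v₁, w₁) = (3, 0.5, -0.5) − 0.1·(6, 4, -1) = (2.4, 0.1, -0.4)
(u₂, v₂, w₂) = (2.4, 0.1, -0.4) − 0.1·(4.8, 0.8, -0.8) = (1.92, 0.02, -0.32)

(1.92, 0.02, -0.32)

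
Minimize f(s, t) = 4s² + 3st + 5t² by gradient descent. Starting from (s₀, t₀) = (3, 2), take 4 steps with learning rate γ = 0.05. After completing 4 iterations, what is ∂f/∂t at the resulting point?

∇f = (8s + 3t, 3s + 10t)
(s₁, t₁) = (3, 2) − 0.05·(30, 29) = (1.5, 0.55)
(s₂, t₂) = (1.5, 0.55) − 0.05·(13.65, 10) = (0.8175, 0.05)
(s₃, t₃) = (0.8175, 0.05) − 0.05·(6.69, 2.9525) = (0.483, -0.097625)
(s₄, t₄) = (0.483, -0.097625) − 0.05·(3.571125, 0.47275) = (0.30444375, -0.1212625)
∂f/∂t at (0.30444375, -0.1212625) = -0.29929375

-0.29929375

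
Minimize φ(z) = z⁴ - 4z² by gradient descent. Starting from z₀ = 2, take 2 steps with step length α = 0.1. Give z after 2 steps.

φ′(z) = 4z³ - 8z
z₁ = 2 − 0.1·16 = 0.4
z₂ = 0.4 − 0.1·(-2.944) = 0.6944

0.6944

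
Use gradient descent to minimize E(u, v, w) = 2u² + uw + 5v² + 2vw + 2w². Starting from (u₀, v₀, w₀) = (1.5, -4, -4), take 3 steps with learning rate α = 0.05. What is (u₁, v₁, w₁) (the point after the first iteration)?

∇E = (4u + w, 10v + 2w, u + 2v + 4w)
Step 1: at (1.5, -4, -4), ∇E = (2, -48, -22.5) → (1.5, -4, -4) − 0.05·(2, -48, -22.5) = (1.4, -1.6, -2.875)

(1.4, -1.6, -2.875)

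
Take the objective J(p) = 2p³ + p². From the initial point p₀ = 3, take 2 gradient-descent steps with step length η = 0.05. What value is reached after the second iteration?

0

J′(p) = 6p² + 2p
p₁ = 3 − 0.05·60 = 0
p₂ = 0 − 0.05·0 = 0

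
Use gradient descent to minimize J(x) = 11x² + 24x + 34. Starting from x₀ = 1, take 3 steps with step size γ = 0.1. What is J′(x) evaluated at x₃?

J′(x) = 22x + 24
Step 1: J′(1) = 46; x₁ = 1 − 0.1·46 = -3.6
Step 2: J′(-3.6) = -55.2; x₂ = -3.6 − 0.1·(-55.2) = 1.92
Step 3: J′(1.92) = 66.24; x₃ = 1.92 − 0.1·66.24 = -4.704
J′(x) at (-4.704) = -79.488

-79.488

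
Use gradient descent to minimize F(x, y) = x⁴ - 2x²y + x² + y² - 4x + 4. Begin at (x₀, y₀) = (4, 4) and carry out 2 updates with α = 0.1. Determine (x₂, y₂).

∇F = (4x³ - 4xy + 2x - 4, -2x² + 2y)
Step 1: at (4, 4), ∇F = (196, -24) → (4, 4) − 0.1·(196, -24) = (-15.6, 6.4)
Step 2: at (-15.6, 6.4), ∇F = (-14821.504, -473.92) → (-15.6, 6.4) − 0.1·(-14821.504, -473.92) = (1466.5504, 53.792)

(1466.5504, 53.792)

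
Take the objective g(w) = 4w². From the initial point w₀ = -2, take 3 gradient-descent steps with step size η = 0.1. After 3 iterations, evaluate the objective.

0.001024

g′(w) = 8w
w₁ = -2 − 0.1·(-16) = -0.4
w₂ = -0.4 − 0.1·(-3.2) = -0.08
w₃ = -0.08 − 0.1·(-0.64) = -0.016
g(-0.016) = 0.001024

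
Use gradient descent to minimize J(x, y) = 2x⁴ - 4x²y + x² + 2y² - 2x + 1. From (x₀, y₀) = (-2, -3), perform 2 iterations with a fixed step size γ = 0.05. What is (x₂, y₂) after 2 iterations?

(-22.6136, 1.762)

∇J = (8x³ - 8xy + 2x - 2, -4x² + 4y)
Step 1: at (-2, -3), ∇J = (-118, -28) → (-2, -3) − 0.05·(-118, -28) = (3.9, -1.6)
Step 2: at (3.9, -1.6), ∇J = (530.272, -67.24) → (3.9, -1.6) − 0.05·(530.272, -67.24) = (-22.6136, 1.762)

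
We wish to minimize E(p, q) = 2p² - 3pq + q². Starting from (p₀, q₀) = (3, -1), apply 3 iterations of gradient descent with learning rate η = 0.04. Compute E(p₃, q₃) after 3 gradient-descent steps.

5.063146799104

∇E = (4p - 3q, -3p + 2q)
Step 1: at (3, -1), ∇E = (15, -11) → (3, -1) − 0.04·(15, -11) = (2.4, -0.56)
Step 2: at (2.4, -0.56), ∇E = (11.28, -8.32) → (2.4, -0.56) − 0.04·(11.28, -8.32) = (1.9488, -0.2272)
Step 3: at (1.9488, -0.2272), ∇E = (8.4768, -6.3008) → (1.9488, -0.2272) − 0.04·(8.4768, -6.3008) = (1.609728, 0.024832)
E(1.609728, 0.024832) = 5.063146799104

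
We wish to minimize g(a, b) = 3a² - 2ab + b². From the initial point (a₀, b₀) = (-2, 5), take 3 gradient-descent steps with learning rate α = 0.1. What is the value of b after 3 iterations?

∇g = (6a - 2b, -2a + 2b)
Step 1: at (-2, 5), ∇g = (-22, 14) → (-2, 5) − 0.1·(-22, 14) = (0.2, 3.6)
Step 2: at (0.2, 3.6), ∇g = (-6, 6.8) → (0.2, 3.6) − 0.1·(-6, 6.8) = (0.8, 2.92)
Step 3: at (0.8, 2.92), ∇g = (-1.04, 4.24) → (0.8, 2.92) − 0.1·(-1.04, 4.24) = (0.904, 2.496)
b = 2.496

2.496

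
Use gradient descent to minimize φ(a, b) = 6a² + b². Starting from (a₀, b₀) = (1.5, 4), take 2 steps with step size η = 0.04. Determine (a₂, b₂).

(0.4056, 3.3856)

∇φ = (12a, 2b)
Step 1: at (1.5, 4), ∇φ = (18, 8) → (1.5, 4) − 0.04·(18, 8) = (0.78, 3.68)
Step 2: at (0.78, 3.68), ∇φ = (9.36, 7.36) → (0.78, 3.68) − 0.04·(9.36, 7.36) = (0.4056, 3.3856)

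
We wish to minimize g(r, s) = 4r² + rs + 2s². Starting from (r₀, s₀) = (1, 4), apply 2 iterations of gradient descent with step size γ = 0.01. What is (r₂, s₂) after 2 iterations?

∇g = (8r + s, r + 4s)
Step 1: at (1, 4), ∇g = (12, 17) → (1, 4) − 0.01·(12, 17) = (0.88, 3.83)
Step 2: at (0.88, 3.83), ∇g = (10.87, 16.2) → (0.88, 3.83) − 0.01·(10.87, 16.2) = (0.7713, 3.668)

(0.7713, 3.668)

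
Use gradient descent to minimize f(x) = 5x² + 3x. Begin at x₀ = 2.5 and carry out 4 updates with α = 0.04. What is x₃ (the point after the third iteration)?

0.3048

f′(x) = 10x + 3
x₁ = 2.5 − 0.04·28 = 1.38
x₂ = 1.38 − 0.04·16.8 = 0.708
x₃ = 0.708 − 0.04·10.08 = 0.3048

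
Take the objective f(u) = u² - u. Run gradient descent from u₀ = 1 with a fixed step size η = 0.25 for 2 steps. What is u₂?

f′(u) = 2u - 1
u₁ = 1 − 0.25·1 = 0.75
u₂ = 0.75 − 0.25·0.5 = 0.625

0.625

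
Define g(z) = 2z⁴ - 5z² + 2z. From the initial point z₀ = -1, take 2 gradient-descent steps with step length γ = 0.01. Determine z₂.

-1.07401088

g′(z) = 8z³ - 10z + 2
Step 1: g′(-1) = 4; z₁ = -1 − 0.01·4 = -1.04
Step 2: g′(-1.04) = 3.401088; z₂ = -1.04 − 0.01·3.401088 = -1.07401088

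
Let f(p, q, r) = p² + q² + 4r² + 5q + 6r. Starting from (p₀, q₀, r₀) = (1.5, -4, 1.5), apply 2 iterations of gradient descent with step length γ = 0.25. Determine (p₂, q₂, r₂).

∇f = (2p, 2q + 5, 8r + 6)
Step 1: at (1.5, -4, 1.5), ∇f = (3, -3, 18) → (1.5, -4, 1.5) − 0.25·(3, -3, 18) = (0.75, -3.25, -3)
Step 2: at (0.75, -3.25, -3), ∇f = (1.5, -1.5, -18) → (0.75, -3.25, -3) − 0.25·(1.5, -1.5, -18) = (0.375, -2.875, 1.5)

(0.375, -2.875, 1.5)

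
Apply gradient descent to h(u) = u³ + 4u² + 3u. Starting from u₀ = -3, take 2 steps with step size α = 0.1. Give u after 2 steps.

h′(u) = 3u² + 8u + 3
Step 1: h′(-3) = 6; u₁ = -3 − 0.1·6 = -3.6
Step 2: h′(-3.6) = 13.08; u₂ = -3.6 − 0.1·13.08 = -4.908

-4.908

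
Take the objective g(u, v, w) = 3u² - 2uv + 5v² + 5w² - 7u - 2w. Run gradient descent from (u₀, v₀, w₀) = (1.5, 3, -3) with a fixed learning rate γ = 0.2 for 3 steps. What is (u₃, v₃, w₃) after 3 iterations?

(2.732, -3.328, 3.4)

∇g = (6u - 2v - 7, -2u + 10v, 10w - 2)
Step 1: at (1.5, 3, -3), ∇g = (-4, 27, -32) → (1.5, 3, -3) − 0.2·(-4, 27, -32) = (2.3, -2.4, 3.4)
Step 2: at (2.3, -2.4, 3.4), ∇g = (11.6, -28.6, 32) → (2.3, -2.4, 3.4) − 0.2·(11.6, -28.6, 32) = (-0.02, 3.32, -3)
Step 3: at (-0.02, 3.32, -3), ∇g = (-13.76, 33.24, -32) → (-0.02, 3.32, -3) − 0.2·(-13.76, 33.24, -32) = (2.732, -3.328, 3.4)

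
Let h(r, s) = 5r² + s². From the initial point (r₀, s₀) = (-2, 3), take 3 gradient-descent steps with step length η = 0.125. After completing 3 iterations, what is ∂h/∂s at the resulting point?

2.53125

∇h = (10r, 2s)
Step 1: at (-2, 3), ∇h = (-20, 6) → (-2, 3) − 0.125·(-20, 6) = (0.5, 2.25)
Step 2: at (0.5, 2.25), ∇h = (5, 4.5) → (0.5, 2.25) − 0.125·(5, 4.5) = (-0.125, 1.6875)
Step 3: at (-0.125, 1.6875), ∇h = (-1.25, 3.375) → (-0.125, 1.6875) − 0.125·(-1.25, 3.375) = (0.03125, 1.265625)
∂h/∂s at (0.03125, 1.265625) = 2.53125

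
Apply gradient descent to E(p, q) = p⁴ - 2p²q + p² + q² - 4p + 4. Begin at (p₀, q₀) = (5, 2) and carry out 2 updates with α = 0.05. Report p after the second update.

1193.6894

∇E = (4p³ - 4pq + 2p - 4, -2p² + 2q)
(p₁, q₁) = (5, 2) − 0.05·(466, -46) = (-18.3, 4.3)
(p₂, q₂) = (-18.3, 4.3) − 0.05·(-24239.788, -661.18) = (1193.6894, 37.359)
p = 1193.6894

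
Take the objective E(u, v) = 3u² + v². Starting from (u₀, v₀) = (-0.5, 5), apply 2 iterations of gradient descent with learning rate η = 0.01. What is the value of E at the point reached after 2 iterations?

∇E = (6u, 2v)
Step 1: at (-0.5, 5), ∇E = (-3, 10) → (-0.5, 5) − 0.01·(-3, 10) = (-0.47, 4.9)
Step 2: at (-0.47, 4.9), ∇E = (-2.82, 9.8) → (-0.47, 4.9) − 0.01·(-2.82, 9.8) = (-0.4418, 4.802)
E(-0.4418, 4.802) = 23.64476572

23.64476572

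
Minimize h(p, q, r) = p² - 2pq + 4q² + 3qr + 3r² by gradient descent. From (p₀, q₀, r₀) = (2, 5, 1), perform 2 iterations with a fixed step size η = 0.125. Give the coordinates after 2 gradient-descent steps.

∇h = (2p - 2q, -2p + 8q + 3r, 3q + 6r)
Step 1: at (2, 5, 1), ∇h = (-6, 39, 21) → (2, 5, 1) − 0.125·(-6, 39, 21) = (2.75, 0.125, -1.625)
Step 2: at (2.75, 0.125, -1.625), ∇h = (5.25, -9.375, -9.375) → (2.75, 0.125, -1.625) − 0.125·(5.25, -9.375, -9.375) = (2.09375, 1.296875, -0.453125)

(2.09375, 1.296875, -0.453125)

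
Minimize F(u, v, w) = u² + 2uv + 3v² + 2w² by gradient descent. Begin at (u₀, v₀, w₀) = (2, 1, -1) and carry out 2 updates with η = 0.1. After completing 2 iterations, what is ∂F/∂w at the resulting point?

-1.44

∇F = (2u + 2v, 2u + 6v, 4w)
Step 1: at (2, 1, -1), ∇F = (6, 10, -4) → (2, 1, -1) − 0.1·(6, 10, -4) = (1.4, 0, -0.6)
Step 2: at (1.4, 0, -0.6), ∇F = (2.8, 2.8, -2.4) → (1.4, 0, -0.6) − 0.1·(2.8, 2.8, -2.4) = (1.12, -0.28, -0.36)
∂F/∂w at (1.12, -0.28, -0.36) = -1.44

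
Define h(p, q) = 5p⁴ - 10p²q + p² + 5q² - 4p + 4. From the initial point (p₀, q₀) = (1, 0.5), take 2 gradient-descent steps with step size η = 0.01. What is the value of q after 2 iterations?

0.57964

∇h = (20p³ - 20pq + 2p - 4, -10p² + 10q)
(p₁, q₁) = (1, 0.5) − 0.01·(8, -5) = (0.92, 0.55)
(p₂, q₂) = (0.92, 0.55) − 0.01·(3.29376, -2.964) = (0.8870624, 0.57964)
q = 0.57964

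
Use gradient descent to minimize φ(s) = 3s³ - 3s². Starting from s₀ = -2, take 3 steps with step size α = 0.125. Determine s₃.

φ′(s) = 9s² - 6s
Step 1: φ′(-2) = 48; s₁ = -2 − 0.125·48 = -8
Step 2: φ′(-8) = 624; s₂ = -8 − 0.125·624 = -86
Step 3: φ′(-86) = 67080; s₃ = -86 − 0.125·67080 = -8471

-8471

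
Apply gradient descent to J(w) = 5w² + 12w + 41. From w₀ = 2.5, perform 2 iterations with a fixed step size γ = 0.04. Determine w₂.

J′(w) = 10w + 12
w₁ = 2.5 − 0.04·37 = 1.02
w₂ = 1.02 − 0.04·22.2 = 0.132

0.132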